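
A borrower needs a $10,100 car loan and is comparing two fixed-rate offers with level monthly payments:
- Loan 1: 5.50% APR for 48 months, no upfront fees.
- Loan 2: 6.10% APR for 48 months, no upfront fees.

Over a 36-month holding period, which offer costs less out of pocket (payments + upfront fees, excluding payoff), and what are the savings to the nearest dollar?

Loan 1: monthly rate = 5.5%/12 = 0.0045833; payment = 10,100 × 0.0045833 / (1 − (1+0.0045833)^−48) = $234.89.
Loan 2: at 6.10% the monthly rate is 0.0050833, so the payment is 10,100 × 0.0050833 / (1 − 1.0050833^−48) = $237.66.
Over 36 months: Loan 1 costs 36 × $234.89 = $8,456.04; Loan 2 costs 36 × $237.66 = $8,555.76.
Loan 1 is cheaper by $8,555.76 − $8,456.04 = $99.72.

Loan 1 by $100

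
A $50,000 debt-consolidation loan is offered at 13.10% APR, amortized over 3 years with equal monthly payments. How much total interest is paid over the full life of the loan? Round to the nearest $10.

$10,740

At 13.10% the monthly rate is 0.0109167, so the payment is 50,000 × 0.0109167 / (1 − 1.0109167^−36) = $1,687.11.
Total paid = 36 × $1,687.11 = $60,735.96; interest = $60,735.96 − $50,000 = $10,735.96.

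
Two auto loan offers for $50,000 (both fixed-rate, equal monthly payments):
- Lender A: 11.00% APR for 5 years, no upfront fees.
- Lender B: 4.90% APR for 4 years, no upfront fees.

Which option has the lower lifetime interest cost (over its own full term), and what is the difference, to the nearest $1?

Lender B by $10,066

Lender A: at 11.00% the monthly rate is 0.0091667, so the payment is 50,000 × 0.0091667 / (1 − 1.0091667^−60) = $1,087.12.
Total interest on Lender A = 60 × $1,087.12 − $50,000 = $15,227.20.
Lender B: monthly rate = 4.9%/12 = 0.0040833; payment = 50,000 × 0.0040833 / (1 − (1+0.0040833)^−48) = $1,149.20.
Total interest on Lender B = 48 × $1,149.20 − $50,000 = $5,161.60.
Lender B is lower by $10,065.60.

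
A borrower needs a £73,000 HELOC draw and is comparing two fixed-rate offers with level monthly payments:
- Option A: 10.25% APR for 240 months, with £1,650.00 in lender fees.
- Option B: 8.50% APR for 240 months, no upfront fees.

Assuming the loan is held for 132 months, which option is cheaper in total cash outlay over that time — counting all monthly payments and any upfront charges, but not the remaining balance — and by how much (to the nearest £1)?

Option A: at 10.25% the monthly rate is 0.0085417, so the payment is 73,000 × 0.0085417 / (1 − 1.0085417^−240) = £716.60.
Option B: monthly rate = 8.5%/12 = 0.0070833; payment = 73,000 × 0.0070833 / (1 − (1+0.0070833)^−240) = £633.51.
Over 132 months: Option A costs 132 × £716.60 + £1,650.00 = £96,241.20; Option B costs 132 × £633.51 = £83,623.32.
Option B is cheaper by £96,241.20 − £83,623.32 = £12,617.88.

Option B by £12,618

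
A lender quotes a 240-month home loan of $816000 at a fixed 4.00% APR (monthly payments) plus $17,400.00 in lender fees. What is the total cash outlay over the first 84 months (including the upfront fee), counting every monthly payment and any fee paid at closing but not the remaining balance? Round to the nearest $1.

At 4.00% the monthly rate is 0.0033333, so the payment is 816,000 × 0.0033333 / (1 − 1.0033333^−240) = $4,944.80.
Total outlay = 84 × $4,944.80 + $17,400.00 = $432,763.20.

$432,763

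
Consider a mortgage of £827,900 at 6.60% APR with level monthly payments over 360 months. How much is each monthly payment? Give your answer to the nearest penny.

£5,287.46

At 6.60% the monthly rate is 0.0055000, so the payment is 827,900 × 0.0055000 / (1 − 1.0055000^−360) = £5,287.46.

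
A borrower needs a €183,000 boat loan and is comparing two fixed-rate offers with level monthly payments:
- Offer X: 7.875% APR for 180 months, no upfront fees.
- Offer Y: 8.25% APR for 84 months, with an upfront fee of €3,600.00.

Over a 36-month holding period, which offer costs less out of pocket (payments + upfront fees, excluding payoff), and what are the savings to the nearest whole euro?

Offer X: monthly rate = 7.875%/12 = 0.0065625; payment = 183,000 × 0.0065625 / (1 − (1+0.0065625)^−180) = €1,735.66.
Offer Y: monthly rate = 8.25%/12 = 0.0068750; payment = 183,000 × 0.0068750 / (1 − (1+0.0068750)^−84) = €2,875.12.
Over 36 months: Offer X costs 36 × €1,735.66 = €62,483.76; Offer Y costs 36 × €2,875.12 + €3,600.00 = €107,104.32.
Offer X is cheaper by €107,104.32 − €62,483.76 = €44,620.56.

Offer X by €44,621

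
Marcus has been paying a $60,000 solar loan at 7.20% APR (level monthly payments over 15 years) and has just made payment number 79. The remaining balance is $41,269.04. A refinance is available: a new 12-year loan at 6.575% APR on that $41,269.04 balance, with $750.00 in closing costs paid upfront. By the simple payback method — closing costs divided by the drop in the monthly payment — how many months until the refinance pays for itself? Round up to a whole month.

6 months

Current payment = 60,000 × 7.2%/12 / (1 − (1+0.0060000)^−180) = $546.03.
Refinanced payment = 41,269.04 × 0.0054792 / (1 − (1+0.0054792)^−144) = $415.11.
Monthly savings = $546.03 − $415.11 = $130.92.
Break-even = $750.00 / $130.92 = 5.73 → 6 months.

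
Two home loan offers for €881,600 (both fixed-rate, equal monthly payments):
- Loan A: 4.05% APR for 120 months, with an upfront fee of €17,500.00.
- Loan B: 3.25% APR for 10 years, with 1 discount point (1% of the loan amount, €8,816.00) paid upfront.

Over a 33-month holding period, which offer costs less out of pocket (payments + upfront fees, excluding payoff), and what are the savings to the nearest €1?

Loan A: at 4.05% the monthly rate is 0.0033750, so the payment is 881,600 × 0.0033750 / (1 − 1.0033750^−120) = €8,946.74.
Loan B: at 3.25% the monthly rate is 0.0027083, so the payment is 881,600 × 0.0027083 / (1 − 1.0027083^−120) = €8,614.91.
Over 33 months: Loan A costs 33 × €8,946.74 + €17,500.00 = €312,742.42; Loan B costs 33 × €8,614.91 + €8,816.00 = €293,108.03.
Loan B is cheaper by €312,742.42 − €293,108.03 = €19,634.39.

Loan B by €19,634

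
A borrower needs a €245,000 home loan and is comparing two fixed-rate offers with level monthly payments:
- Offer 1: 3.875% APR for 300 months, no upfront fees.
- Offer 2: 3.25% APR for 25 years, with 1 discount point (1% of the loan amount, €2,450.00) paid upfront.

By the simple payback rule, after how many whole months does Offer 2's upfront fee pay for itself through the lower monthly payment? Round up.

Offer 1: monthly rate = 3.875%/12 = 0.0032292; payment = 245,000 × 0.0032292 / (1 − (1+0.0032292)^−300) = €1,276.35.
Offer 2: at 3.25% the monthly rate is 0.0027083, so the payment is 245,000 × 0.0027083 / (1 − 1.0027083^−300) = €1,193.92.
Monthly savings = €1,276.35 − €1,193.92 = €82.43.
Break-even = €2,450.00 / €82.43 = 29.72 → 30 months.

30 months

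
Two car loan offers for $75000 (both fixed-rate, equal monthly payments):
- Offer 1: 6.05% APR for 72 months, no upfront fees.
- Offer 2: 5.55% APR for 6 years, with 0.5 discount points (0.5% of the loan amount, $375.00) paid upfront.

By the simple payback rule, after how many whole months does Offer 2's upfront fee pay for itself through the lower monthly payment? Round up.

Offer 1: at 6.05% the monthly rate is 0.0050417, so the payment is 75,000 × 0.0050417 / (1 − 1.0050417^−72) = $1,244.74.
Offer 2: monthly rate = 5.55%/12 = 0.0046250; payment = 75,000 × 0.0046250 / (1 − (1+0.0046250)^−72) = $1,227.10.
Monthly savings = $1,244.74 − $1,227.10 = $17.64.
Break-even = $375.00 / $17.64 = 21.26 → 22 months.

22 months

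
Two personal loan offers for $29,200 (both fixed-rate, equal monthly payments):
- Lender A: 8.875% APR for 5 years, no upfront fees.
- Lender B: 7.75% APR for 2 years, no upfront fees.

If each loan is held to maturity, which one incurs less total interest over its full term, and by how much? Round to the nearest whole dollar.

Lender B by $4,647

Lender A: monthly rate = 8.875%/12 = 0.0073958; payment = 29,200 × 0.0073958 / (1 − (1+0.0073958)^−60) = $604.37.
Total interest on Lender A = 60 × $604.37 − $29,200 = $7,062.20.
Lender B: monthly rate = 7.75%/12 = 0.0064583; payment = 29,200 × 0.0064583 / (1 − (1+0.0064583)^−24) = $1,317.31.
Total interest on Lender B = 24 × $1,317.31 − $29,200 = $2,415.44.
Lender B is lower by $4,646.76.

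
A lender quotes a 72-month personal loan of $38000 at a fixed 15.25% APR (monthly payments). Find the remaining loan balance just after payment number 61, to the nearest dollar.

$8,253

With monthly rate i = 15.25%/12 = 0.0127083, the balance after k of n payments is P · [(1+i)^n − (1+i)^k] / [(1+i)^n − 1].
(1+0.0127083)^72 = 2.48242209 and (1+0.0127083)^61 = 2.16046585, so the balance is 38,000 × (2.48242209 − 2.16046585) / (2.48242209 − 1) = $8,252.94.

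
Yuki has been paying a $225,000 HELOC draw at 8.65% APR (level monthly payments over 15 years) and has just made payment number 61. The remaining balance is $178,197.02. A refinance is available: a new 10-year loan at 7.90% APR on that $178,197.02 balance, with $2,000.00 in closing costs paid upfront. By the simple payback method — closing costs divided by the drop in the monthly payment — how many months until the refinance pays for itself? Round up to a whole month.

Current payment = 225,000 × 8.65%/12 / (1 − (1+0.0072083)^−180) = $2,235.49.
Refinanced payment = 178,197.02 × 0.0065833 / (1 − (1+0.0065833)^−120) = $2,152.62.
Monthly savings = $2,235.49 − $2,152.62 = $82.87.
Break-even = $2,000.00 / $82.87 = 24.13 → 25 months.

25 months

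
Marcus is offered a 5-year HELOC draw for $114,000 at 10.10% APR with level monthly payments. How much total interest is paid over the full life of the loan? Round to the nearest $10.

Monthly rate = 10.1%/12 = 0.0084167; payment = 114,000 × 0.0084167 / (1 − (1+0.0084167)^−60) = $2,427.78.
Total paid = 60 × $2,427.78 = $145,666.80; interest = $145,666.80 − $114,000 = $31,666.80.

$31,670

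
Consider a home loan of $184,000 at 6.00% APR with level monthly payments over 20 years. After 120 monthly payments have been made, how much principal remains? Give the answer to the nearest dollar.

$118,738

With monthly rate i = 6%/12 = 0.0050000, the balance after k of n payments is P · [(1+i)^n − (1+i)^k] / [(1+i)^n − 1].
(1+0.0050000)^240 = 3.31020448 and (1+0.0050000)^120 = 1.81939673, so the balance is 184,000 × (3.31020448 − 1.81939673) / (3.31020448 − 1) = $118,737.81.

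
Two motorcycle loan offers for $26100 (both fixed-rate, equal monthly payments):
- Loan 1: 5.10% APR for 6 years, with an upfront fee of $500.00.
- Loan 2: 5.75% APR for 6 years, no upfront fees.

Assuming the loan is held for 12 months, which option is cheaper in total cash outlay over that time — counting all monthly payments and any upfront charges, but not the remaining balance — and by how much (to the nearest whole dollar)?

Loan 1: monthly rate = 5.1%/12 = 0.0042500; payment = 26,100 × 0.0042500 / (1 − (1+0.0042500)^−72) = $421.55.
Loan 2: monthly rate = 5.75%/12 = 0.0047917; payment = 26,100 × 0.0047917 / (1 − (1+0.0047917)^−72) = $429.48.
Over 12 months: Loan 1 costs 12 × $421.55 + $500.00 = $5,558.60; Loan 2 costs 12 × $429.48 = $5,153.76.
Loan 2 is cheaper by $5,558.60 − $5,153.76 = $404.84.

Loan 2 by $405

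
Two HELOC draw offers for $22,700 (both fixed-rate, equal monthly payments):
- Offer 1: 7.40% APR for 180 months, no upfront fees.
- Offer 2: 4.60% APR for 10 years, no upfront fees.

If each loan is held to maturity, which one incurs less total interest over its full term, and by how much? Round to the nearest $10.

Offer 1: monthly rate = 7.4%/12 = 0.0061667; payment = 22,700 × 0.0061667 / (1 − (1+0.0061667)^−180) = $209.14.
Total interest on Offer 1 = 180 × $209.14 − $22,700 = $14,945.20.
Offer 2: at 4.60% the monthly rate is 0.0038333, so the payment is 22,700 × 0.0038333 / (1 − 1.0038333^−120) = $236.35.
Total interest on Offer 2 = 120 × $236.35 − $22,700 = $5,662.00.
Offer 2 is lower by $9,283.20.

Offer 2 by $9,280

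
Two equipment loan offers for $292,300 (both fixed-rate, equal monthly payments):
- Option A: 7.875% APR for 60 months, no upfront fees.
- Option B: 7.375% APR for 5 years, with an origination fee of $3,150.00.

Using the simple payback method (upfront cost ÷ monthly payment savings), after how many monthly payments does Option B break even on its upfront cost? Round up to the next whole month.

Option A: monthly rate = 7.875%/12 = 0.0065625; payment = 292,300 × 0.0065625 / (1 − (1+0.0065625)^−60) = $5,909.32.
Option B: monthly rate = 7.375%/12 = 0.0061458; payment = 292,300 × 0.0061458 / (1 − (1+0.0061458)^−60) = $5,839.75.
Monthly savings = $5,909.32 − $5,839.75 = $69.57.
Break-even = $3,150.00 / $69.57 = 45.28 → 46 months.

46 months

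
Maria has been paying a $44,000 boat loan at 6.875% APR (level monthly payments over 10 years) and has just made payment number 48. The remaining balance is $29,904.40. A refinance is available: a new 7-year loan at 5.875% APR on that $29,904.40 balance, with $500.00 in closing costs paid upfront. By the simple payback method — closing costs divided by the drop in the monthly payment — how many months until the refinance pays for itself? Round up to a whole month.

Current payment = 44,000 × 6.875%/12 / (1 − (1+0.0057292)^−120) = $508.05.
Refinanced payment = 29,904.40 × 0.0048958 / (1 − (1+0.0048958)^−84) = $435.07.
Monthly savings = $508.05 − $435.07 = $72.98.
Break-even = $500.00 / $72.98 = 6.85 → 7 months.

7 months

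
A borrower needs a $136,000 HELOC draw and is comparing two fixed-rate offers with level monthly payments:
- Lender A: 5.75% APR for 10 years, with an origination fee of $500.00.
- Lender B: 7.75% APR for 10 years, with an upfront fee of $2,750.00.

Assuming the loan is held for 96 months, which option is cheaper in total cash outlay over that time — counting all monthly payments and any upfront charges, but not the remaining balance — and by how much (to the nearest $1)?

Lender A by $15,621

Lender A: at 5.75% the monthly rate is 0.0047917, so the payment is 136,000 × 0.0047917 / (1 − 1.0047917^−120) = $1,492.86.
Lender B: monthly rate = 7.75%/12 = 0.0064583; payment = 136,000 × 0.0064583 / (1 − (1+0.0064583)^−120) = $1,632.14.
Over 96 months: Lender A costs 96 × $1,492.86 + $500.00 = $143,814.56; Lender B costs 96 × $1,632.14 + $2,750.00 = $159,435.44.
Lender A is cheaper by $159,435.44 − $143,814.56 = $15,620.88.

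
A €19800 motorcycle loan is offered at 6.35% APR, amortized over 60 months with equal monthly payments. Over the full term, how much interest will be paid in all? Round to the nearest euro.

€3,361

Monthly rate = 6.35%/12 = 0.0052917; payment = 19,800 × 0.0052917 / (1 − (1+0.0052917)^−60) = €386.02.
Total paid = 60 × €386.02 = €23,161.20; interest = €23,161.20 − €19,800 = €3,361.20.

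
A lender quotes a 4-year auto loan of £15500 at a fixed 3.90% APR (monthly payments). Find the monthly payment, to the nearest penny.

At 3.90% the monthly rate is 0.0032500, so the payment is 15,500 × 0.0032500 / (1 − 1.0032500^−48) = £349.28.

£349.28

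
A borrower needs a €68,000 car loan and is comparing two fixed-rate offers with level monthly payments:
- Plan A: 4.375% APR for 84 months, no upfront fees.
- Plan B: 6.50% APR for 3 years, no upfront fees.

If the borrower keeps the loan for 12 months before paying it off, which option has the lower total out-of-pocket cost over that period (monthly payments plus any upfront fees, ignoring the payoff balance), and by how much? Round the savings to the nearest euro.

Plan A: monthly rate = 4.375%/12 = 0.0036458; payment = 68,000 × 0.0036458 / (1 − (1+0.0036458)^−84) = €941.26.
Plan B: monthly rate = 6.5%/12 = 0.0054167; payment = 68,000 × 0.0054167 / (1 − (1+0.0054167)^−36) = €2,084.13.
Over 12 months: Plan A costs 12 × €941.26 = €11,295.12; Plan B costs 12 × €2,084.13 = €25,009.56.
Plan A is cheaper by €25,009.56 − €11,295.12 = €13,714.44.

Plan A by €13,714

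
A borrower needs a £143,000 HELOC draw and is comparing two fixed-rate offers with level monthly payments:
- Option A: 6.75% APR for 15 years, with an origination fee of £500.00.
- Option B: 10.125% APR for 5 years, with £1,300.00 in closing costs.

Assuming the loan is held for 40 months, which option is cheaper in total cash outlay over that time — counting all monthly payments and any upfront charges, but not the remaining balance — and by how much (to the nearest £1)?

Option A by £72,068

Option A: monthly rate = 6.75%/12 = 0.0056250; payment = 143,000 × 0.0056250 / (1 − (1+0.0056250)^−180) = £1,265.42.
Option B: monthly rate = 10.125%/12 = 0.0084375; payment = 143,000 × 0.0084375 / (1 − (1+0.0084375)^−60) = £3,047.13.
Over 40 months: Option A costs 40 × £1,265.42 + £500.00 = £51,116.80; Option B costs 40 × £3,047.13 + £1,300.00 = £123,185.20.
Option A is cheaper by £123,185.20 − £51,116.80 = £72,068.40.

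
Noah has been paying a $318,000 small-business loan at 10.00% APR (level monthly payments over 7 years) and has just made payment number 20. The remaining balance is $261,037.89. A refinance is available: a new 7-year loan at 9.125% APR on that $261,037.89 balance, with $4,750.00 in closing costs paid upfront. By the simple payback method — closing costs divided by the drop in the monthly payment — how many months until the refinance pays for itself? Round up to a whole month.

Current payment = 318,000 × 10%/12 / (1 − (1+0.0083333)^−84) = $5,279.18.
Refinanced payment = 261,037.89 × 0.0076042 / (1 − (1+0.0076042)^−84) = $4,216.44.
Monthly savings = $5,279.18 − $4,216.44 = $1,062.74.
Break-even = $4,750.00 / $1,062.74 = 4.47 → 5 months.

5 months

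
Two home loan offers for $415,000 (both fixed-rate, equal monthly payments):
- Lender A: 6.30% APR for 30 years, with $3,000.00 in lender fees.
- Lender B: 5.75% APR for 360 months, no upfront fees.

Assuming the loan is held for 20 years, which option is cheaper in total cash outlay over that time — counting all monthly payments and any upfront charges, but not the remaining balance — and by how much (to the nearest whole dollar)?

Lender A: at 6.30% the monthly rate is 0.0052500, so the payment is 415,000 × 0.0052500 / (1 − 1.0052500^−360) = $2,568.74.
Lender B: at 5.75% the monthly rate is 0.0047917, so the payment is 415,000 × 0.0047917 / (1 − 1.0047917^−360) = $2,421.83.
Over 240 months: Lender A costs 240 × $2,568.74 + $3,000.00 = $619,497.60; Lender B costs 240 × $2,421.83 = $581,239.20.
Lender B is cheaper by $619,497.60 − $581,239.20 = $38,258.40.

Lender B by $38,258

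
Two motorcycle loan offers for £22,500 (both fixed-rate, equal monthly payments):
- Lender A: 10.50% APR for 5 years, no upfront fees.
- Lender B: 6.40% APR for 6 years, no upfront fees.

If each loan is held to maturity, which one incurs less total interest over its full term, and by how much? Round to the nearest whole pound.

Lender B by £1,862

Lender A: at 10.50% the monthly rate is 0.0087500, so the payment is 22,500 × 0.0087500 / (1 − 1.0087500^−60) = £483.61.
Total interest on Lender A = 60 × £483.61 − £22,500 = £6,516.60.
Lender B: monthly rate = 6.4%/12 = 0.0053333; payment = 22,500 × 0.0053333 / (1 − (1+0.0053333)^−72) = £377.15.
Total interest on Lender B = 72 × £377.15 − £22,500 = £4,654.80.
Lender B is lower by £1,861.80.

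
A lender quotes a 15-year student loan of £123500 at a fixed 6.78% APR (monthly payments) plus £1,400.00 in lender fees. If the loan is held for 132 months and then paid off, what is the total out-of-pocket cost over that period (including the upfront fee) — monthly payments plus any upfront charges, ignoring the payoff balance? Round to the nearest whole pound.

At 6.78% the monthly rate is 0.0056500, so the payment is 123,500 × 0.0056500 / (1 − 1.0056500^−180) = £1,094.92.
Total outlay = 132 × £1,094.92 + £1,400.00 = £145,929.44.

£145,929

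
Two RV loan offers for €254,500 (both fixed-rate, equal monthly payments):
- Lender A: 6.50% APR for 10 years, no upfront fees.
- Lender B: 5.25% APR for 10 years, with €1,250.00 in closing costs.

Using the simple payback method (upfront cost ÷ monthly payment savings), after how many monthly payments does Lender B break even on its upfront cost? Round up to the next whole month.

Lender A: at 6.50% the monthly rate is 0.0054167, so the payment is 254,500 × 0.0054167 / (1 − 1.0054167^−120) = €2,889.80.
Lender B: at 5.25% the monthly rate is 0.0043750, so the payment is 254,500 × 0.0043750 / (1 − 1.0043750^−120) = €2,730.57.
Monthly savings = €2,889.80 − €2,730.57 = €159.23.
Break-even = €1,250.00 / €159.23 = 7.85 → 8 months.

8 months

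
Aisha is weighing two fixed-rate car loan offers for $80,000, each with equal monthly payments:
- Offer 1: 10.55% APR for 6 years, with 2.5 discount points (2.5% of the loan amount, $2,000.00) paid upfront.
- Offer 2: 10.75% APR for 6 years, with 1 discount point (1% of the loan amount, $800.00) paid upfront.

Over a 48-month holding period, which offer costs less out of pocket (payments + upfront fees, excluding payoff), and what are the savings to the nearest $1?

Offer 1: monthly rate = 10.55%/12 = 0.0087917; payment = 80,000 × 0.0087917 / (1 − (1+0.0087917)^−72) = $1,504.35.
Offer 2: monthly rate = 10.75%/12 = 0.0089583; payment = 80,000 × 0.0089583 / (1 − (1+0.0089583)^−72) = $1,512.50.
Over 48 months: Offer 1 costs 48 × $1,504.35 + $2,000.00 = $74,208.80; Offer 2 costs 48 × $1,512.50 + $800.00 = $73,400.00.
Offer 2 is cheaper by $74,208.80 − $73,400.00 = $808.80.

Offer 2 by $809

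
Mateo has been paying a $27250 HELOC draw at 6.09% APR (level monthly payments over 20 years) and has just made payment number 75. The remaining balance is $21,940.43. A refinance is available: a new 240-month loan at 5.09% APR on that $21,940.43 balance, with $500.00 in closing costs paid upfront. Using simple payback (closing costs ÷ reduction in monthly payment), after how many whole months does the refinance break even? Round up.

Current payment = 27,250 × 6.09%/12 / (1 − (1+0.0050750)^−240) = $196.64.
Refinanced payment = 21,940.43 × 0.0042417 / (1 − (1+0.0042417)^−240) = $145.89.
Monthly savings = $196.64 − $145.89 = $50.75.
Break-even = $500.00 / $50.75 = 9.85 → 10 months.

10 months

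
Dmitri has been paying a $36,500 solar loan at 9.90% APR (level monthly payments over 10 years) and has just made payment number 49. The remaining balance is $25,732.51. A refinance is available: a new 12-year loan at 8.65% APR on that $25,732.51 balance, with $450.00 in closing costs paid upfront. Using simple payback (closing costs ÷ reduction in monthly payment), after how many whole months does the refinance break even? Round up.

Current payment = 36,500 × 9.9%/12 / (1 − (1+0.0082500)^−120) = $480.33.
Refinanced payment = 25,732.51 × 0.0072083 / (1 − (1+0.0072083)^−144) = $287.79.
Monthly savings = $480.33 − $287.79 = $192.54.
Break-even = $450.00 / $192.54 = 2.34 → 3 months.

3 months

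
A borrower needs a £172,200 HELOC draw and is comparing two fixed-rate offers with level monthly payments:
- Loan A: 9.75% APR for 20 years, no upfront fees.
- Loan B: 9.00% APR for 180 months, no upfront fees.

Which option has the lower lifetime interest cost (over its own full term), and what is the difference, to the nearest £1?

Loan A: monthly rate = 9.75%/12 = 0.0081250; payment = 172,200 × 0.0081250 / (1 − (1+0.0081250)^−240) = £1,633.35.
Total interest on Loan A = 240 × £1,633.35 − £172,200 = £219,804.00.
Loan B: monthly rate = 9%/12 = 0.0075000; payment = 172,200 × 0.0075000 / (1 − (1+0.0075000)^−180) = £1,746.57.
Total interest on Loan B = 180 × £1,746.57 − £172,200 = £142,182.60.
Loan B is lower by £77,621.40.

Loan B by £77,621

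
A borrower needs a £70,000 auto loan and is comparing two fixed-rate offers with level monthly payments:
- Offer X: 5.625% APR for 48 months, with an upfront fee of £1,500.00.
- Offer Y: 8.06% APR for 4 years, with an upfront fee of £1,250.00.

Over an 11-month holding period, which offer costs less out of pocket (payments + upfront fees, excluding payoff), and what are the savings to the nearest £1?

Offer X by £618

Offer X: at 5.625% the monthly rate is 0.0046875, so the payment is 70,000 × 0.0046875 / (1 − 1.0046875^−48) = £1,631.94.
Offer Y: at 8.06% the monthly rate is 0.0067167, so the payment is 70,000 × 0.0067167 / (1 − 1.0067167^−48) = £1,710.88.
Over 11 months: Offer X costs 11 × £1,631.94 + £1,500.00 = £19,451.34; Offer Y costs 11 × £1,710.88 + £1,250.00 = £20,069.68.
Offer X is cheaper by £20,069.68 − £19,451.34 = £618.34.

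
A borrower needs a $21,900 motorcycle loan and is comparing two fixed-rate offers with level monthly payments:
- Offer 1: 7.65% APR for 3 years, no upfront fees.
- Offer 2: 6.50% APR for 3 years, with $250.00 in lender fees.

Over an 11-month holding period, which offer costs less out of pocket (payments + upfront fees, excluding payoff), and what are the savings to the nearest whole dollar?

Offer 1: monthly rate = 7.65%/12 = 0.0063750; payment = 21,900 × 0.0063750 / (1 − (1+0.0063750)^−36) = $682.74.
Offer 2: monthly rate = 6.5%/12 = 0.0054167; payment = 21,900 × 0.0054167 / (1 − (1+0.0054167)^−36) = $671.21.
Over 11 months: Offer 1 costs 11 × $682.74 = $7,510.14; Offer 2 costs 11 × $671.21 + $250.00 = $7,633.31.
Offer 1 is cheaper by $7,633.31 − $7,510.14 = $123.17.

Offer 1 by $123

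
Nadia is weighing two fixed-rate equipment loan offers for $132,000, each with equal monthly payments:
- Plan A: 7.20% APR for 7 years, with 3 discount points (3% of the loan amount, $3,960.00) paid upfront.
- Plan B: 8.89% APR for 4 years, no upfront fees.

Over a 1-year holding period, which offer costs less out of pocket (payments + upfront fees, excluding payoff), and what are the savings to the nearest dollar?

Plan A: monthly rate = 7.2%/12 = 0.0060000; payment = 132,000 × 0.0060000 / (1 − (1+0.0060000)^−84) = $2,005.16.
Plan B: monthly rate = 8.89%/12 = 0.0074083; payment = 132,000 × 0.0074083 / (1 − (1+0.0074083)^−48) = $3,277.94.
Over 12 months: Plan A costs 12 × $2,005.16 + $3,960.00 = $28,021.92; Plan B costs 12 × $3,277.94 = $39,335.28.
Plan A is cheaper by $39,335.28 − $28,021.92 = $11,313.36.

Plan A by $11,313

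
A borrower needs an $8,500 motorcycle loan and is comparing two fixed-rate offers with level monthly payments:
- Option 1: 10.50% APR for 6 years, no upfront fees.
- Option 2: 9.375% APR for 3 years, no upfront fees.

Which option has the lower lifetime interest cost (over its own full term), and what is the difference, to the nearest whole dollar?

Option 1: monthly rate = 10.5%/12 = 0.0087500; payment = 8,500 × 0.0087500 / (1 − (1+0.0087500)^−72) = $159.62.
Total interest on Option 1 = 72 × $159.62 − $8,500 = $2,992.64.
Option 2: at 9.375% the monthly rate is 0.0078125, so the payment is 8,500 × 0.0078125 / (1 − 1.0078125^−36) = $271.78.
Total interest on Option 2 = 36 × $271.78 − $8,500 = $1,284.08.
Option 2 is lower by $1,708.56.

Option 2 by $1,709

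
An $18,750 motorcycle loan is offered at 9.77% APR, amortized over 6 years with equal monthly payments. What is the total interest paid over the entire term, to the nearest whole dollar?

At 9.77% the monthly rate is 0.0081417, so the payment is 18,750 × 0.0081417 / (1 − 1.0081417^−72) = $345.19.
Total paid = 72 × $345.19 = $24,853.68; interest = $24,853.68 − $18,750 = $6,103.68.

$6,104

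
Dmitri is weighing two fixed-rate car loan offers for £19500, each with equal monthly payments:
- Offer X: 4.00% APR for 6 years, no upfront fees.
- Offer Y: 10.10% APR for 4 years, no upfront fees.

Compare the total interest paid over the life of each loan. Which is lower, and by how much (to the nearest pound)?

Offer X: monthly rate = 4%/12 = 0.0033333; payment = 19,500 × 0.0033333 / (1 − (1+0.0033333)^−72) = £305.08.
Total interest on Offer X = 72 × £305.08 − £19,500 = £2,465.76.
Offer Y: monthly rate = 10.1%/12 = 0.0084167; payment = 19,500 × 0.0084167 / (1 − (1+0.0084167)^−48) = £495.51.
Total interest on Offer Y = 48 × £495.51 − £19,500 = £4,284.48.
Offer X is lower by £1,818.72.

Offer X by £1,819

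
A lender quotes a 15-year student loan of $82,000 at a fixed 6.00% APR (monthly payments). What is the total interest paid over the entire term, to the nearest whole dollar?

$42,553

Monthly rate = 6%/12 = 0.0050000; payment = 82,000 × 0.0050000 / (1 − (1+0.0050000)^−180) = $691.96.
Total paid = 180 × $691.96 = $124,552.80; interest = $124,552.80 − $82,000 = $42,552.80.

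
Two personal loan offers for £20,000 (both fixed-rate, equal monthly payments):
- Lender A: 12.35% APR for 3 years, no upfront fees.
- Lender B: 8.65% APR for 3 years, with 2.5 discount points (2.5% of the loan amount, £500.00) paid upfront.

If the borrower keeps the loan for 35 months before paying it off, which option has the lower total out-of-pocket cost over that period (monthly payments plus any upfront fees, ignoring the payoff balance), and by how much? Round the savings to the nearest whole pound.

Lender B by £721

Lender A: at 12.35% the monthly rate is 0.0102917, so the payment is 20,000 × 0.0102917 / (1 − 1.0102917^−36) = £667.63.
Lender B: at 8.65% the monthly rate is 0.0072083, so the payment is 20,000 × 0.0072083 / (1 − 1.0072083^−36) = £632.74.
Over 35 months: Lender A costs 35 × £667.63 = £23,367.05; Lender B costs 35 × £632.74 + £500.00 = £22,645.90.
Lender B is cheaper by £23,367.05 − £22,645.90 = £721.15.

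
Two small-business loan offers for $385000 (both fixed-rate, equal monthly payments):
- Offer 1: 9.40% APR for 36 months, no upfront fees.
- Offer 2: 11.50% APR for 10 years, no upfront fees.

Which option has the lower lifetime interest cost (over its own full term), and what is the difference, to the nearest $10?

Offer 1 by $206,220

Offer 1: at 9.40% the monthly rate is 0.0078333, so the payment is 385,000 × 0.0078333 / (1 − 1.0078333^−36) = $12,314.70.
Total interest on Offer 1 = 36 × $12,314.70 − $385,000 = $58,329.20.
Offer 2: monthly rate = 11.5%/12 = 0.0095833; payment = 385,000 × 0.0095833 / (1 − (1+0.0095833)^−120) = $5,412.92.
Total interest on Offer 2 = 120 × $5,412.92 − $385,000 = $264,550.40.
Offer 1 is lower by $206,221.20.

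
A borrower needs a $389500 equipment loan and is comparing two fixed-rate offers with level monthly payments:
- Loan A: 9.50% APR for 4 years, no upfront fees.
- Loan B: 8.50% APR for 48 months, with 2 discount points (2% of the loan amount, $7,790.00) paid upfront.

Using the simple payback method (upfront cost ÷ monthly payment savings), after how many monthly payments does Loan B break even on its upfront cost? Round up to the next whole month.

Loan A: monthly rate = 9.5%/12 = 0.0079167; payment = 389,500 × 0.0079167 / (1 − (1+0.0079167)^−48) = $9,785.46.
Loan B: at 8.50% the monthly rate is 0.0070833, so the payment is 389,500 × 0.0070833 / (1 − 1.0070833^−48) = $9,600.51.
Monthly savings = $9,785.46 − $9,600.51 = $184.95.
Break-even = $7,790.00 / $184.95 = 42.12 → 43 months.

43 months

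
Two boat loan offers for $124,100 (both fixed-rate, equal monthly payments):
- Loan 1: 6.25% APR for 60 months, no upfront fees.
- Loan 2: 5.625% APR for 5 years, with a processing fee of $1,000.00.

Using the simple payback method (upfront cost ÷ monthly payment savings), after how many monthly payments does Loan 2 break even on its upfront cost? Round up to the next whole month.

Loan 1: at 6.25% the monthly rate is 0.0052083, so the payment is 124,100 × 0.0052083 / (1 − 1.0052083^−60) = $2,413.65.
Loan 2: at 5.625% the monthly rate is 0.0046875, so the payment is 124,100 × 0.0046875 / (1 − 1.0046875^−60) = $2,377.62.
Monthly savings = $2,413.65 − $2,377.62 = $36.03.
Break-even = $1,000.00 / $36.03 = 27.75 → 28 months.

28 months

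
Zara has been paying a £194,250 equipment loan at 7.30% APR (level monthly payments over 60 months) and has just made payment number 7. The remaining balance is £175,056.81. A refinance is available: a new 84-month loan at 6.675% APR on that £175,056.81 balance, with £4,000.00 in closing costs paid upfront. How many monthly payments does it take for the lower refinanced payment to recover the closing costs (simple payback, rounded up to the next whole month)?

Current payment = 194,250 × 7.3%/12 / (1 − (1+0.0060833)^−60) = £3,873.94.
Refinanced payment = 175,056.81 × 0.0055625 / (1 − (1+0.0055625)^−84) = £2,614.35.
Monthly savings = £3,873.94 − £2,614.35 = £1,259.59.
Break-even = £4,000.00 / £1,259.59 = 3.18 → 4 months.

4 months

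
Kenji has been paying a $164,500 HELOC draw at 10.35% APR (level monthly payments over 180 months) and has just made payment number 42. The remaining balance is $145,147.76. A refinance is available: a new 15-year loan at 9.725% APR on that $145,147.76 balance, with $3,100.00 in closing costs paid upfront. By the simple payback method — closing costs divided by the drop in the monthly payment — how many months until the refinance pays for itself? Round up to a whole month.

12 months

Current payment = 164,500 × 10.35%/12 / (1 − (1+0.0086250)^−180) = $1,803.11.
Refinanced payment = 145,147.76 × 0.0081042 / (1 − (1+0.0081042)^−180) = $1,535.44.
Monthly savings = $1,803.11 − $1,535.44 = $267.67.
Break-even = $3,100.00 / $267.67 = 11.58 → 12 months.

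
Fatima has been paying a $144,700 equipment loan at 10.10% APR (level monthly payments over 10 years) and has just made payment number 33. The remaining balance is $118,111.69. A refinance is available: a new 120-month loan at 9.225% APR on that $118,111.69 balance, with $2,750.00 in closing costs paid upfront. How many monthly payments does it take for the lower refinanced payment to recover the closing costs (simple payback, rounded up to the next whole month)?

7 months

Current payment = 144,700 × 10.1%/12 / (1 − (1+0.0084167)^−120) = $1,920.24.
Refinanced payment = 118,111.69 × 0.0076875 / (1 − (1+0.0076875)^−120) = $1,510.61.
Monthly savings = $1,920.24 − $1,510.61 = $409.63.
Break-even = $2,750.00 / $409.63 = 6.71 → 7 months.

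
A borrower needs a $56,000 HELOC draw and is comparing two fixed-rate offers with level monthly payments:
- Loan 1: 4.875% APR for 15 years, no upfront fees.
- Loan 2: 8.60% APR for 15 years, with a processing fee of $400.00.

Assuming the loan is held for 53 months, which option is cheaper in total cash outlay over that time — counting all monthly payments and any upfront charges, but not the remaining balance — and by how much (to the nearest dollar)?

Loan 1 by $6,523

Loan 1: monthly rate = 4.875%/12 = 0.0040625; payment = 56,000 × 0.0040625 / (1 − (1+0.0040625)^−180) = $439.21.
Loan 2: monthly rate = 8.6%/12 = 0.0071667; payment = 56,000 × 0.0071667 / (1 − (1+0.0071667)^−180) = $554.74.
Over 53 months: Loan 1 costs 53 × $439.21 = $23,278.13; Loan 2 costs 53 × $554.74 + $400.00 = $29,801.22.
Loan 1 is cheaper by $29,801.22 − $23,278.13 = $6,523.09.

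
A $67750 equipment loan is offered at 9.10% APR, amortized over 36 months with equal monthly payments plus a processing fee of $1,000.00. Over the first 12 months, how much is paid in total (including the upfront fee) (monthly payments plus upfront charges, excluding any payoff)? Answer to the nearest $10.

$26,890

Monthly rate = 9.1%/12 = 0.0075833; payment = 67,750 × 0.0075833 / (1 − (1+0.0075833)^−36) = $2,157.59.
Total outlay = 12 × $2,157.59 + $1,000.00 = $26,891.08.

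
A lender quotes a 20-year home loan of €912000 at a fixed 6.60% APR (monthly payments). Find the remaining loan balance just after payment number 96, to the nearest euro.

€680,455

With monthly rate i = 6.6%/12 = 0.0055000, the balance after k of n payments is P · [(1+i)^n − (1+i)^k] / [(1+i)^n − 1].
(1+0.0055000)^240 = 3.72990683 and (1+0.0055000)^96 = 1.69308668, so the balance is 912,000 × (3.72990683 − 1.69308668) / (3.72990683 − 1) = €680,455.45.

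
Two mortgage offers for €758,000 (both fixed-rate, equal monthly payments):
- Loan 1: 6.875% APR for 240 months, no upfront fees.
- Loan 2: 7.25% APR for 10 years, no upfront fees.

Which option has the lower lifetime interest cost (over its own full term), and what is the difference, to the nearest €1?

Loan 1: at 6.875% the monthly rate is 0.0057292, so the payment is 758,000 × 0.0057292 / (1 − 1.0057292^−240) = €5,820.03.
Total interest on Loan 1 = 240 × €5,820.03 − €758,000 = €638,807.20.
Loan 2: at 7.25% the monthly rate is 0.0060417, so the payment is 758,000 × 0.0060417 / (1 − 1.0060417^−120) = €8,899.00.
Total interest on Loan 2 = 120 × €8,899.00 − €758,000 = €309,880.00.
Loan 2 is lower by €328,927.20.

Loan 2 by €328,927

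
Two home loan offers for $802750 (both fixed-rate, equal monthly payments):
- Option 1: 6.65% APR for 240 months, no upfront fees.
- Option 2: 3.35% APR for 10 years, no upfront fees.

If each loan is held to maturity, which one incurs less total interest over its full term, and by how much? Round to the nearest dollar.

Option 2 by $507,672

Option 1: monthly rate = 6.65%/12 = 0.0055417; payment = 802,750 × 0.0055417 / (1 − (1+0.0055417)^−240) = $6,056.19.
Total interest on Option 1 = 240 × $6,056.19 − $802,750 = $650,735.60.
Option 2: monthly rate = 3.35%/12 = 0.0027917; payment = 802,750 × 0.0027917 / (1 − (1+0.0027917)^−120) = $7,881.78.
Total interest on Option 2 = 120 × $7,881.78 − $802,750 = $143,063.60.
Option 2 is lower by $507,672.00.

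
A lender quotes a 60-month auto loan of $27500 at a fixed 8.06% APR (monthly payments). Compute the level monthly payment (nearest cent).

Monthly rate = 8.06%/12 = 0.0067167; payment = 27,500 × 0.0067167 / (1 − (1+0.0067167)^−60) = $558.39.

$558.39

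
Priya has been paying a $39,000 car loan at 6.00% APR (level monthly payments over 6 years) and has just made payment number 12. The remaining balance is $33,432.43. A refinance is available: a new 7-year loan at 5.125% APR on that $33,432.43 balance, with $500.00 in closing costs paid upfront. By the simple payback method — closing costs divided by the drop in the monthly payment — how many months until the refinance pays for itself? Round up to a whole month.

3 months

Current payment = 39,000 × 6%/12 / (1 − (1+0.0050000)^−72) = $646.34.
Refinanced payment = 33,432.43 × 0.0042708 / (1 − (1+0.0042708)^−84) = $474.50.
Monthly savings = $646.34 − $474.50 = $171.84.
Break-even = $500.00 / $171.84 = 2.91 → 3 months.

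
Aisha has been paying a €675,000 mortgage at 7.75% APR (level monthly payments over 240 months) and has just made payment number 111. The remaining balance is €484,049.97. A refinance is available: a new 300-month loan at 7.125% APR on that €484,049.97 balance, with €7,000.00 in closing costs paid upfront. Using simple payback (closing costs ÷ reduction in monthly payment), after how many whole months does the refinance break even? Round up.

Current payment = 675,000 × 7.75%/12 / (1 − (1+0.0064583)^−240) = €5,541.40.
Refinanced payment = 484,049.97 × 0.0059375 / (1 − (1+0.0059375)^−300) = €3,459.86.
Monthly savings = €5,541.40 − €3,459.86 = €2,081.54.
Break-even = €7,000.00 / €2,081.54 = 3.36 → 4 months.

4 months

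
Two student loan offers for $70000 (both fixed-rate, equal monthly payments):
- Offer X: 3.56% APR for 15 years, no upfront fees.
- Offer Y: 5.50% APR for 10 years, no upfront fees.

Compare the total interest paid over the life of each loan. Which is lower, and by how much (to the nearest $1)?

Offer X: at 3.56% the monthly rate is 0.0029667, so the payment is 70,000 × 0.0029667 / (1 − 1.0029667^−180) = $502.48.
Total interest on Offer X = 180 × $502.48 − $70,000 = $20,446.40.
Offer Y: monthly rate = 5.5%/12 = 0.0045833; payment = 70,000 × 0.0045833 / (1 − (1+0.0045833)^−120) = $759.68.
Total interest on Offer Y = 120 × $759.68 − $70,000 = $21,161.60.
Offer X is lower by $715.20.

Offer X by $715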